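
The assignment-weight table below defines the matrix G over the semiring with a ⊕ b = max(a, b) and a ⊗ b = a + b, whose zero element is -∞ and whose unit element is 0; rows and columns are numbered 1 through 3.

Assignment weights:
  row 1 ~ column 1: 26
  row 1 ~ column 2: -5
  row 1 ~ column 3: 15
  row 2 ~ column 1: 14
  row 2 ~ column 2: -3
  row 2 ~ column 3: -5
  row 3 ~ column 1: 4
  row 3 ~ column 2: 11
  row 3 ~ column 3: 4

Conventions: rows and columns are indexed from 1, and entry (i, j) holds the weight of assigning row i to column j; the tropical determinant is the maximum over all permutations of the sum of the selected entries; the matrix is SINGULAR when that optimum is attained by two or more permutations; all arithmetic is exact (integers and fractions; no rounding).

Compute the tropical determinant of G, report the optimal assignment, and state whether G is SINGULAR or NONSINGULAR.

σ = (1, 2, 3): 26 + (-3) + 4 = 27
σ = (1, 3, 2): 26 + (-5) + 11 = 32
σ = (2, 1, 3): (-5) + 14 + 4 = 13
σ = (2, 3, 1): (-5) + (-5) + 4 = -6
σ = (3, 1, 2): 15 + 14 + 11 = 40
σ = (3, 2, 1): 15 + (-3) + 4 = 16
Optimal value attained by: σ = (3, 1, 2).
Answer: det⊕(G) = 40; verdict: NONSINGULAR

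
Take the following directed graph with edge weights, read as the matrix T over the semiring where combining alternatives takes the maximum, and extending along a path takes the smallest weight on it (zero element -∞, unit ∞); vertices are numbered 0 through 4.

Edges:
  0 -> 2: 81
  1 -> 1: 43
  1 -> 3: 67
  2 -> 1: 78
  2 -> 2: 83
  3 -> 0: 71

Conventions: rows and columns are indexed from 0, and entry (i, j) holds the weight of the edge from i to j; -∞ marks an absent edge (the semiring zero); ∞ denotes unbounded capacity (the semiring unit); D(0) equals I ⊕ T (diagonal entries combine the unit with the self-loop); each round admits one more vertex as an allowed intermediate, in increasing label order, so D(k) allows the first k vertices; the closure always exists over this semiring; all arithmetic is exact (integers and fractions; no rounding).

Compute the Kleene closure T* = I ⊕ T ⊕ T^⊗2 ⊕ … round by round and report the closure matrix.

D(0):
  [∞, -∞, 81, -∞, -∞]
  [-∞, ∞, -∞, 67, -∞]
  [-∞, 78, ∞, -∞, -∞]
  [71, -∞, -∞, ∞, -∞]
  [-∞, -∞, -∞, -∞, ∞]
D(1):
  [∞, -∞, 81, -∞, -∞]
  [-∞, ∞, -∞, 67, -∞]
  [-∞, 78, ∞, -∞, -∞]
  [71, -∞, 71, ∞, -∞]
  [-∞, -∞, -∞, -∞, ∞]
D(2):
  [∞, -∞, 81, -∞, -∞]
  [-∞, ∞, -∞, 67, -∞]
  [-∞, 78, ∞, 67, -∞]
  [71, -∞, 71, ∞, -∞]
  [-∞, -∞, -∞, -∞, ∞]
D(3):
  [∞, 78, 81, 67, -∞]
  [-∞, ∞, -∞, 67, -∞]
  [-∞, 78, ∞, 67, -∞]
  [71, 71, 71, ∞, -∞]
  [-∞, -∞, -∞, -∞, ∞]
D(4):
  [∞, 78, 81, 67, -∞]
  [67, ∞, 67, 67, -∞]
  [67, 78, ∞, 67, -∞]
  [71, 71, 71, ∞, -∞]
  [-∞, -∞, -∞, -∞, ∞]
D(5):
  [∞, 78, 81, 67, -∞]
  [67, ∞, 67, 67, -∞]
  [67, 78, ∞, 67, -∞]
  [71, 71, 71, ∞, -∞]
  [-∞, -∞, -∞, -∞, ∞]
Answer: T* = [[∞, 78, 81, 67, -∞], [67, ∞, 67, 67, -∞], [67, 78, ∞, 67, -∞], [71, 71, 71, ∞, -∞], [-∞, -∞, -∞, -∞, ∞]]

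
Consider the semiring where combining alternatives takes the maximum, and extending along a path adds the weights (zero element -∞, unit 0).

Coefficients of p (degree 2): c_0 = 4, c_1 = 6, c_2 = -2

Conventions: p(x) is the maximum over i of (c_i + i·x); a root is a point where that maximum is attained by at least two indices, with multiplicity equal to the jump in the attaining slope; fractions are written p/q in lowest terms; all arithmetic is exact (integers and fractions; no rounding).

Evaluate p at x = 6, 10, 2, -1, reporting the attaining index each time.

p(6) = max(4+0·6=4, 6+1·6=12, -2+2·6=10) = 12 (attained by i=1)
p(10) = max(4+0·10=4, 6+1·10=16, -2+2·10=18) = 18 (attained by i=2)
p(2) = max(4+0·2=4, 6+1·2=8, -2+2·2=2) = 8 (attained by i=1)
p(-1) = max(4+0·(-1)=4, 6+1·(-1)=5, -2+2·(-1)=-4) = 5 (attained by i=1)
Answer: p(6) = 12; p(10) = 18; p(2) = 8; p(-1) = 5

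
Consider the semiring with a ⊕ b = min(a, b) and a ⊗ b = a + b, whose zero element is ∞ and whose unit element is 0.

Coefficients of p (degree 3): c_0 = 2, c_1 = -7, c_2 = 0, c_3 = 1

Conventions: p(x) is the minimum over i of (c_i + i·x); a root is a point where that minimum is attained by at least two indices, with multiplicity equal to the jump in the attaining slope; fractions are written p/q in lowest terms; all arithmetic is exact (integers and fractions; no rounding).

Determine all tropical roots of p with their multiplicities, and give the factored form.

hull edge (i=0, c=2) to (i=1, c=-7): slope -9, span 1
hull edge (i=1, c=-7) to (i=3, c=1): slope 4, span 2
Factored form: p(x) = 1 ⊗ (x ⊕ (-4)) ⊗ (x ⊕ (-4)) ⊗ (x ⊕ 9)
Answer: roots = -4 (mult 2), 9 (mult 1)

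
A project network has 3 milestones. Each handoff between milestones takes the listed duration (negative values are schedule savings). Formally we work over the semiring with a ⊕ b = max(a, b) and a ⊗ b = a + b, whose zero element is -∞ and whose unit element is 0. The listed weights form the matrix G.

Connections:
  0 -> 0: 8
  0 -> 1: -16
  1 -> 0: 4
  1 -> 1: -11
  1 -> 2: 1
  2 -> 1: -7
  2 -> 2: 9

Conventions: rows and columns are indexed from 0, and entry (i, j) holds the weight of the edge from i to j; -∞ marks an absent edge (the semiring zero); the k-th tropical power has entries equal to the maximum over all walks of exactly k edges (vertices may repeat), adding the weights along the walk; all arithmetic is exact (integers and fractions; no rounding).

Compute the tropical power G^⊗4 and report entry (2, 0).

G^⊗2:
  [16, -8, -15]
  [12, -6, 10]
  [-3, 2, 18]
G^⊗3:
  [24, 0, -6]
  [20, 3, 19]
  [6, 11, 27]
G^⊗4:
  [32, 8, 3]
  [28, 12, 28]
  [15, 20, 36]
Key observation: the optimum is the walk 2->2->2->1->0, with weight 9 + 9 + (-7) + 4 = 15.
Optimal value attained by: walk 2->2->2->1->0.
Answer: (G^⊗4)[2][0] = 15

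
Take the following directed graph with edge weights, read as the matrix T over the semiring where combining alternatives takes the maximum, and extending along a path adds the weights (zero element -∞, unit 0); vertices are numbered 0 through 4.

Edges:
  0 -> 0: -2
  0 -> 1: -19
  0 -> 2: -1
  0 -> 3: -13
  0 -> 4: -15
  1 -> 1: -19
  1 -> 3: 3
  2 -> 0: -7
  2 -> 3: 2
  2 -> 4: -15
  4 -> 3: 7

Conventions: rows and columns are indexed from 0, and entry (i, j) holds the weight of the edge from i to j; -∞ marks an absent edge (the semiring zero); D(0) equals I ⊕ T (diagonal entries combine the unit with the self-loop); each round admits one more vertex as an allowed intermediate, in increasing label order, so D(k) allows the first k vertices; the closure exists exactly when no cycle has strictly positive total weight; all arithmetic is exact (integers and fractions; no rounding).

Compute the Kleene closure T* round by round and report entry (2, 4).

D(0):
  [0, -19, -1, -13, -15]
  [-∞, 0, -∞, 3, -∞]
  [-7, -∞, 0, 2, -15]
  [-∞, -∞, -∞, 0, -∞]
  [-∞, -∞, -∞, 7, 0]
D(1):
  [0, -19, -1, -13, -15]
  [-∞, 0, -∞, 3, -∞]
  [-7, -26, 0, 2, -15]
  [-∞, -∞, -∞, 0, -∞]
  [-∞, -∞, -∞, 7, 0]
D(2):
  [0, -19, -1, -13, -15]
  [-∞, 0, -∞, 3, -∞]
  [-7, -26, 0, 2, -15]
  [-∞, -∞, -∞, 0, -∞]
  [-∞, -∞, -∞, 7, 0]
D(3):
  [0, -19, -1, 1, -15]
  [-∞, 0, -∞, 3, -∞]
  [-7, -26, 0, 2, -15]
  [-∞, -∞, -∞, 0, -∞]
  [-∞, -∞, -∞, 7, 0]
D(4):
  [0, -19, -1, 1, -15]
  [-∞, 0, -∞, 3, -∞]
  [-7, -26, 0, 2, -15]
  [-∞, -∞, -∞, 0, -∞]
  [-∞, -∞, -∞, 7, 0]
D(5):
  [0, -19, -1, 1, -15]
  [-∞, 0, -∞, 3, -∞]
  [-7, -26, 0, 2, -15]
  [-∞, -∞, -∞, 0, -∞]
  [-∞, -∞, -∞, 7, 0]
Answer: T*[2][4] = -15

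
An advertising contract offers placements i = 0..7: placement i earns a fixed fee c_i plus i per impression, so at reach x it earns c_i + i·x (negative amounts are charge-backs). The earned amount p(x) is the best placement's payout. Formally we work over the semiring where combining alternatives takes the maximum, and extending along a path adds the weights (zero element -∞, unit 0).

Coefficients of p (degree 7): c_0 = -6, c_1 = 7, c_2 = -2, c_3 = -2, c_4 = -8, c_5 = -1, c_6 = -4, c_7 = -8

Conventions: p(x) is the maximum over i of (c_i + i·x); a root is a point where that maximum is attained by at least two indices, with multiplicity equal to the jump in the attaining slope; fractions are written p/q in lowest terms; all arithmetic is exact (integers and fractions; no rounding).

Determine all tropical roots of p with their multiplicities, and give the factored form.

hull edge (i=0, c=-6) to (i=1, c=7): slope 13, span 1
hull edge (i=1, c=7) to (i=5, c=-1): slope -2, span 4
hull edge (i=5, c=-1) to (i=6, c=-4): slope -3, span 1
hull edge (i=6, c=-4) to (i=7, c=-8): slope -4, span 1
Factored form: p(x) = -8 ⊗ (x ⊕ (-13)) ⊗ (x ⊕ 2) ⊗ (x ⊕ 2) ⊗ (x ⊕ 2) ⊗ (x ⊕ 2) ⊗ (x ⊕ 3) ⊗ (x ⊕ 4)
Answer: roots = -13 (mult 1), 2 (mult 4), 3 (mult 1), 4 (mult 1)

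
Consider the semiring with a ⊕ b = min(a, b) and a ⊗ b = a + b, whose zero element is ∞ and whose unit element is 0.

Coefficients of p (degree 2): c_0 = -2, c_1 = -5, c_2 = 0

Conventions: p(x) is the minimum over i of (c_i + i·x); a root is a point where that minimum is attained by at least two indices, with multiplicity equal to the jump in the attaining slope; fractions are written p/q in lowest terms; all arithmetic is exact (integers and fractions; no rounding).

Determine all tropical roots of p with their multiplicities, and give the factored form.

hull edge (i=0, c=-2) to (i=1, c=-5): slope -3, span 1
hull edge (i=1, c=-5) to (i=2, c=0): slope 5, span 1
Factored form: p(x) = 0 ⊗ (x ⊕ (-5)) ⊗ (x ⊕ 3)
Answer: roots = -5 (mult 1), 3 (mult 1)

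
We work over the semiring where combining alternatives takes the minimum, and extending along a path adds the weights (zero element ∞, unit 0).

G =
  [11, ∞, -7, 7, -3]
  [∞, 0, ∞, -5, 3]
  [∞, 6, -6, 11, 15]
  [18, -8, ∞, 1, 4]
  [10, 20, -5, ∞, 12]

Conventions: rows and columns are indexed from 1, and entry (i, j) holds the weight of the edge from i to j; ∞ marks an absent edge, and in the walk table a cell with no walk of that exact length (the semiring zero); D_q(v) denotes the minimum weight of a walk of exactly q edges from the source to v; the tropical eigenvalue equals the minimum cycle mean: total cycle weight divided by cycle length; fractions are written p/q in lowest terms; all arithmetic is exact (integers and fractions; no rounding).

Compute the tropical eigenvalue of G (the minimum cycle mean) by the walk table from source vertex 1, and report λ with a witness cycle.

q=0: [0, ∞, ∞, ∞, ∞]
q=1: [11, ∞, -7, 7, -3]
q=2: [7, -1, -13, 4, 8]
q=3: [18, -7, -19, -6, 2]
q=4: [12, -14, -25, -12, -4]
q=5: [6, -20, -31, -19, -11]
Optimal cycle mean attained by: cycle 2->4->2, total (-5) + (-8), length 2.
Answer: λ = -13/2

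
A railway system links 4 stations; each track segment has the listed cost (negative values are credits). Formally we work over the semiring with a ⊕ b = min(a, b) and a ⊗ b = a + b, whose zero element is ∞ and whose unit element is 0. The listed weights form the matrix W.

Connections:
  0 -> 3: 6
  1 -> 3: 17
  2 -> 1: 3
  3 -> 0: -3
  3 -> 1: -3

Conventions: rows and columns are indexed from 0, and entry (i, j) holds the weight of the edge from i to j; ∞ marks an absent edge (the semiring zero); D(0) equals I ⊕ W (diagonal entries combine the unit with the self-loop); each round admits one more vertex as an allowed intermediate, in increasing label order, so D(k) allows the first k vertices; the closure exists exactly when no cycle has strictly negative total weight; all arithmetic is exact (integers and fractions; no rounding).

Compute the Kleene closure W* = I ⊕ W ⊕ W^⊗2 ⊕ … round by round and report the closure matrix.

D(0):
  [0, ∞, ∞, 6]
  [∞, 0, ∞, 17]
  [∞, 3, 0, ∞]
  [-3, -3, ∞, 0]
D(1):
  [0, ∞, ∞, 6]
  [∞, 0, ∞, 17]
  [∞, 3, 0, ∞]
  [-3, -3, ∞, 0]
D(2):
  [0, ∞, ∞, 6]
  [∞, 0, ∞, 17]
  [∞, 3, 0, 20]
  [-3, -3, ∞, 0]
D(3):
  [0, ∞, ∞, 6]
  [∞, 0, ∞, 17]
  [∞, 3, 0, 20]
  [-3, -3, ∞, 0]
D(4):
  [0, 3, ∞, 6]
  [14, 0, ∞, 17]
  [17, 3, 0, 20]
  [-3, -3, ∞, 0]
Answer: W* = [[0, 3, ∞, 6], [14, 0, ∞, 17], [17, 3, 0, 20], [-3, -3, ∞, 0]]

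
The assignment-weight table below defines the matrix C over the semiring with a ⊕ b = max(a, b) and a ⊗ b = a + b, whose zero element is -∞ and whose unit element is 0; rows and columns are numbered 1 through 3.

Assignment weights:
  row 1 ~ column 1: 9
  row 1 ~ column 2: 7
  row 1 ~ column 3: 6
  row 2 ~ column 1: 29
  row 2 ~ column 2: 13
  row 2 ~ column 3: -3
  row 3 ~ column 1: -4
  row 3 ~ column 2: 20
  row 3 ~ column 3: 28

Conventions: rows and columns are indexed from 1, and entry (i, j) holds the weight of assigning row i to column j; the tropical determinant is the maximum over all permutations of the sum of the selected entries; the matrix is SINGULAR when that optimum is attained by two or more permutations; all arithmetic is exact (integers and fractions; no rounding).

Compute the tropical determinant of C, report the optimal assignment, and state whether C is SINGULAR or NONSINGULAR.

σ = (1, 2, 3): 9 + 13 + 28 = 50
σ = (1, 3, 2): 9 + (-3) + 20 = 26
σ = (2, 1, 3): 7 + 29 + 28 = 64
σ = (2, 3, 1): 7 + (-3) + (-4) = 0
σ = (3, 1, 2): 6 + 29 + 20 = 55
σ = (3, 2, 1): 6 + 13 + (-4) = 15
Optimal value attained by: σ = (2, 1, 3).
Answer: det⊕(C) = 64; verdict: NONSINGULAR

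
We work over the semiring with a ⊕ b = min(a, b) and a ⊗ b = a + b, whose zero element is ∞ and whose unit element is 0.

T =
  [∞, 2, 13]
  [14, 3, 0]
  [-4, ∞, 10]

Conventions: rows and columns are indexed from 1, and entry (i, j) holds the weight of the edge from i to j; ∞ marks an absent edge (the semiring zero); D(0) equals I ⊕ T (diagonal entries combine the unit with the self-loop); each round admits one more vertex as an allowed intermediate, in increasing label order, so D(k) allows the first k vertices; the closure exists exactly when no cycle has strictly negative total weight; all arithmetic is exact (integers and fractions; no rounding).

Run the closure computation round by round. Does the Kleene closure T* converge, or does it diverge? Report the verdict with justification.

D(0):
  [0, 2, 13]
  [14, 0, 0]
  [-4, ∞, 0]
D(1):
  [0, 2, 13]
  [14, 0, 0]
  [-4, -2, 0]
Detection: at round 2, diagonal entry (3, 3) turns strictly negative.
Key observation: the cycle 3->1->2->3 has total weight (-4) + 2 + 0, which is strictly negative.
Answer: DIVERGES — negative cycle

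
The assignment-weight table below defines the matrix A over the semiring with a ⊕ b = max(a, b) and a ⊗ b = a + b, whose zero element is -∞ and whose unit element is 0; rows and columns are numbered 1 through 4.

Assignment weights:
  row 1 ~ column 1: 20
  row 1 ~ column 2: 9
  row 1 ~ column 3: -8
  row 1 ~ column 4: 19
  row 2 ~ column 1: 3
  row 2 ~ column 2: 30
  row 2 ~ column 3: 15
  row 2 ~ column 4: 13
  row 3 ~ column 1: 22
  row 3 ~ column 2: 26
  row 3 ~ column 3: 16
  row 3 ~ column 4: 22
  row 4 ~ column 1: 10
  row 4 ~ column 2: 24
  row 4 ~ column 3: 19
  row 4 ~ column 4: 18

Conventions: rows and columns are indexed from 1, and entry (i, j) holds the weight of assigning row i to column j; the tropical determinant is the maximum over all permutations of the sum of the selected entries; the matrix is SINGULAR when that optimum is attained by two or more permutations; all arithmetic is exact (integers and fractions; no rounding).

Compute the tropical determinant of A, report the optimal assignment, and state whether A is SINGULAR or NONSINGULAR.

σ = (1, 2, 3, 4): 20 + 30 + 16 + 18 = 84
σ = (1, 2, 4, 3): 20 + 30 + 22 + 19 = 91
σ = (1, 3, 2, 4): 20 + 15 + 26 + 18 = 79
σ = (1, 3, 4, 2): 20 + 15 + 22 + 24 = 81
σ = (1, 4, 2, 3): 20 + 13 + 26 + 19 = 78
σ = (1, 4, 3, 2): 20 + 13 + 16 + 24 = 73
σ = (2, 1, 3, 4): 9 + 3 + 16 + 18 = 46
σ = (2, 1, 4, 3): 9 + 3 + 22 + 19 = 53
σ = (2, 3, 1, 4): 9 + 15 + 22 + 18 = 64
σ = (2, 3, 4, 1): 9 + 15 + 22 + 10 = 56
σ = (2, 4, 1, 3): 9 + 13 + 22 + 19 = 63
σ = (2, 4, 3, 1): 9 + 13 + 16 + 10 = 48
σ = (3, 1, 2, 4): (-8) + 3 + 26 + 18 = 39
σ = (3, 1, 4, 2): (-8) + 3 + 22 + 24 = 41
σ = (3, 2, 1, 4): (-8) + 30 + 22 + 18 = 62
σ = (3, 2, 4, 1): (-8) + 30 + 22 + 10 = 54
σ = (3, 4, 1, 2): (-8) + 13 + 22 + 24 = 51
σ = (3, 4, 2, 1): (-8) + 13 + 26 + 10 = 41
σ = (4, 1, 2, 3): 19 + 3 + 26 + 19 = 67
σ = (4, 1, 3, 2): 19 + 3 + 16 + 24 = 62
σ = (4, 2, 1, 3): 19 + 30 + 22 + 19 = 90
σ = (4, 2, 3, 1): 19 + 30 + 16 + 10 = 75
σ = (4, 3, 1, 2): 19 + 15 + 22 + 24 = 80
σ = (4, 3, 2, 1): 19 + 15 + 26 + 10 = 70
Optimal value attained by: σ = (1, 2, 4, 3).
Answer: det⊕(A) = 91; verdict: NONSINGULAR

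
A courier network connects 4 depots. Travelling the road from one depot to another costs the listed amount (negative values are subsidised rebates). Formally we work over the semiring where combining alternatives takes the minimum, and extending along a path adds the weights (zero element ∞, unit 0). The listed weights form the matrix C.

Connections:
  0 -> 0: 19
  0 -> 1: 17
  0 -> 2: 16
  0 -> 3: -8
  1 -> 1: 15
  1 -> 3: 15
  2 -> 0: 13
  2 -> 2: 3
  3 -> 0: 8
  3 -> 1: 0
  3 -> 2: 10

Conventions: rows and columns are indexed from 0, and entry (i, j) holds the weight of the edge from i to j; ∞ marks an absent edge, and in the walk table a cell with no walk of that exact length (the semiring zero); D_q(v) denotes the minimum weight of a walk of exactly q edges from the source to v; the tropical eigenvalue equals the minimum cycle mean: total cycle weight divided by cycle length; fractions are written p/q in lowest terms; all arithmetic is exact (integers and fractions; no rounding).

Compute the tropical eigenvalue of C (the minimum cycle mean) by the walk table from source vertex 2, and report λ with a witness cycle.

q=0: [∞, ∞, 0, ∞]
q=1: [13, ∞, 3, ∞]
q=2: [16, 30, 6, 5]
q=3: [13, 5, 9, 8]
q=4: [16, 8, 12, 5]
Optimal cycle mean attained by: cycle 0->3->0, total (-8) + 8, length 2.
Answer: λ = 0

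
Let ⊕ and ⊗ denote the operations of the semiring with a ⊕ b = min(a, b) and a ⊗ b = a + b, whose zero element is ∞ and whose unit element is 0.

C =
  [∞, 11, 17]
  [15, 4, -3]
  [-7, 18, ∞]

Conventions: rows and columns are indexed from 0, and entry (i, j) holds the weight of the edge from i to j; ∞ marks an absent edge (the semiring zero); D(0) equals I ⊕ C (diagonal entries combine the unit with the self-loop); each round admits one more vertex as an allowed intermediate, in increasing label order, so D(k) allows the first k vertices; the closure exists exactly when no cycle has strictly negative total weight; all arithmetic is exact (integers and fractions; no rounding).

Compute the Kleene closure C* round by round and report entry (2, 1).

D(0):
  [0, 11, 17]
  [15, 0, -3]
  [-7, 18, 0]
D(1):
  [0, 11, 17]
  [15, 0, -3]
  [-7, 4, 0]
D(2):
  [0, 11, 8]
  [15, 0, -3]
  [-7, 4, 0]
D(3):
  [0, 11, 8]
  [-10, 0, -3]
  [-7, 4, 0]
Answer: C*[2][1] = 4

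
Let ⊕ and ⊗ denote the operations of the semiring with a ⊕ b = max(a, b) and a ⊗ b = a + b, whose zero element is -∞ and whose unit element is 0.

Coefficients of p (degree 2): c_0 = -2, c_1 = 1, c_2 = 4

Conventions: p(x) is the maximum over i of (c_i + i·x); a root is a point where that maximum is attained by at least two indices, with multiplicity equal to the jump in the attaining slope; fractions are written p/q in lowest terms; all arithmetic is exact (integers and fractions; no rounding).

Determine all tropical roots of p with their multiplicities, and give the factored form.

hull edge (i=0, c=-2) to (i=2, c=4): slope 3, span 2
Factored form: p(x) = 4 ⊗ (x ⊕ (-3)) ⊗ (x ⊕ (-3))
Answer: roots = -3 (mult 2)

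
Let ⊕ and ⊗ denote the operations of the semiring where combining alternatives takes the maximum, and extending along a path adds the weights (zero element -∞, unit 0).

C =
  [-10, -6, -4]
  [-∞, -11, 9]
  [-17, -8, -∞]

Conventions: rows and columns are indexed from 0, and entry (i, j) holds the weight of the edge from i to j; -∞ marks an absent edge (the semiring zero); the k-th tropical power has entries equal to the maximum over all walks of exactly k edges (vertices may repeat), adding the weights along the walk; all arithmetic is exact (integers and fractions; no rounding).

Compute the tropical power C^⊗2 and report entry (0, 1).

C^⊗2:
  [-20, -12, 3]
  [-8, 1, -2]
  [-27, -19, 1]
Key observation: the optimum is the walk 0->2->1, with weight (-4) + (-8) = -12.
Optimal value attained by: walk 0->2->1.
Answer: (C^⊗2)[0][1] = -12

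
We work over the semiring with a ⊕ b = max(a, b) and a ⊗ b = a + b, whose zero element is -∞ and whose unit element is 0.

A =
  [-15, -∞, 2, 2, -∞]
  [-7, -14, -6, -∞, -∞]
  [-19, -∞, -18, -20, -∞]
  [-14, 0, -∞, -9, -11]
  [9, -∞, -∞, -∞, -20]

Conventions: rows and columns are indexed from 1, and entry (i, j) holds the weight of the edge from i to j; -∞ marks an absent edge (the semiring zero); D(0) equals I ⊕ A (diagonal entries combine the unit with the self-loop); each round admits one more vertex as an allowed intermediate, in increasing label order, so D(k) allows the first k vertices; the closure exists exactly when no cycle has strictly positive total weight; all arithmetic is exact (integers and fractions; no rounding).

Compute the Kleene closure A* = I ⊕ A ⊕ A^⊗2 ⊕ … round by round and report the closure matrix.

D(0):
  [0, -∞, 2, 2, -∞]
  [-7, 0, -6, -∞, -∞]
  [-19, -∞, 0, -20, -∞]
  [-14, 0, -∞, 0, -11]
  [9, -∞, -∞, -∞, 0]
D(1):
  [0, -∞, 2, 2, -∞]
  [-7, 0, -5, -5, -∞]
  [-19, -∞, 0, -17, -∞]
  [-14, 0, -12, 0, -11]
  [9, -∞, 11, 11, 0]
D(2):
  [0, -∞, 2, 2, -∞]
  [-7, 0, -5, -5, -∞]
  [-19, -∞, 0, -17, -∞]
  [-7, 0, -5, 0, -11]
  [9, -∞, 11, 11, 0]
D(3):
  [0, -∞, 2, 2, -∞]
  [-7, 0, -5, -5, -∞]
  [-19, -∞, 0, -17, -∞]
  [-7, 0, -5, 0, -11]
  [9, -∞, 11, 11, 0]
D(4):
  [0, 2, 2, 2, -9]
  [-7, 0, -5, -5, -16]
  [-19, -17, 0, -17, -28]
  [-7, 0, -5, 0, -11]
  [9, 11, 11, 11, 0]
D(5):
  [0, 2, 2, 2, -9]
  [-7, 0, -5, -5, -16]
  [-19, -17, 0, -17, -28]
  [-2, 0, 0, 0, -11]
  [9, 11, 11, 11, 0]
Answer: A* = [[0, 2, 2, 2, -9], [-7, 0, -5, -5, -16], [-19, -17, 0, -17, -28], [-2, 0, 0, 0, -11], [9, 11, 11, 11, 0]]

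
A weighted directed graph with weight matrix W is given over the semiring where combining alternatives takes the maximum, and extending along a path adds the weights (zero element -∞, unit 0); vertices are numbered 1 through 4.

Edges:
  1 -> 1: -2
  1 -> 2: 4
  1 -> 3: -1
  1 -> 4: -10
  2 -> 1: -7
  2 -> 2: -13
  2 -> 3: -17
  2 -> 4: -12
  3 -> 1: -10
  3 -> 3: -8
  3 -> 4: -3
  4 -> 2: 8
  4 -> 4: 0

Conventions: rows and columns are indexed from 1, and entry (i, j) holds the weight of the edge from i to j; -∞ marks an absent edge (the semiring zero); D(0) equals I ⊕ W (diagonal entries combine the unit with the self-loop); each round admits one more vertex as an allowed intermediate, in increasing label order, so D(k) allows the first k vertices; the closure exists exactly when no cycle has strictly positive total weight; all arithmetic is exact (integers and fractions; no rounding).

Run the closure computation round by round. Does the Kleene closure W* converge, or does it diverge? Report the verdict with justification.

D(0):
  [0, 4, -1, -10]
  [-7, 0, -17, -12]
  [-10, -∞, 0, -3]
  [-∞, 8, -∞, 0]
D(1):
  [0, 4, -1, -10]
  [-7, 0, -8, -12]
  [-10, -6, 0, -3]
  [-∞, 8, -∞, 0]
D(2):
  [0, 4, -1, -8]
  [-7, 0, -8, -12]
  [-10, -6, 0, -3]
  [1, 8, 0, 0]
D(3):
  [0, 4, -1, -4]
  [-7, 0, -8, -11]
  [-10, -6, 0, -3]
  [1, 8, 0, 0]
D(4):
  [0, 4, -1, -4]
  [-7, 0, -8, -11]
  [-2, 5, 0, -3]
  [1, 8, 0, 0]
Key observation: every diagonal entry stays at the unit through all rounds, so no improving cycle exists.
Answer: CONVERGES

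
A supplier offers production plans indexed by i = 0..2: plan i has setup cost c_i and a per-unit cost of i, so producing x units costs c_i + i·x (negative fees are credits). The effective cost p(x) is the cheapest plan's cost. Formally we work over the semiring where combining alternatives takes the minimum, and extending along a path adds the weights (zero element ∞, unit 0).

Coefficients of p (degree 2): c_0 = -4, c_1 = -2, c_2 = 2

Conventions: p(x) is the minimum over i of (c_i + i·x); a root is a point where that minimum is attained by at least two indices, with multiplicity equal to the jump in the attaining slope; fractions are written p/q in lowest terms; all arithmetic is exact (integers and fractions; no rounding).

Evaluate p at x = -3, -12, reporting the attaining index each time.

p(-3) = min(-4+0·(-3)=-4, -2+1·(-3)=-5, 2+2·(-3)=-4) = -5 (attained by i=1)
p(-12) = min(-4+0·(-12)=-4, -2+1·(-12)=-14, 2+2·(-12)=-22) = -22 (attained by i=2)
Answer: p(-3) = -5; p(-12) = -22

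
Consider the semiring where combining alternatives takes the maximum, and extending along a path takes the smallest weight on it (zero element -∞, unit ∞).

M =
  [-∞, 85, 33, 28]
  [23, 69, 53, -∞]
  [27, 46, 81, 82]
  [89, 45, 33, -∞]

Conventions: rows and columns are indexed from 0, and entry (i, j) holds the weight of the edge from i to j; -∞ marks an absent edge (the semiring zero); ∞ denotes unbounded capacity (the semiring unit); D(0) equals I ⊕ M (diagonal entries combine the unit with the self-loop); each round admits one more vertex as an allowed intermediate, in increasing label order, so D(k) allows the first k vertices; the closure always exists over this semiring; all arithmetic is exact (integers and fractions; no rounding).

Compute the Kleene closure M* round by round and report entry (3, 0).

D(0):
  [∞, 85, 33, 28]
  [23, ∞, 53, -∞]
  [27, 46, ∞, 82]
  [89, 45, 33, ∞]
D(1):
  [∞, 85, 33, 28]
  [23, ∞, 53, 23]
  [27, 46, ∞, 82]
  [89, 85, 33, ∞]
D(2):
  [∞, 85, 53, 28]
  [23, ∞, 53, 23]
  [27, 46, ∞, 82]
  [89, 85, 53, ∞]
D(3):
  [∞, 85, 53, 53]
  [27, ∞, 53, 53]
  [27, 46, ∞, 82]
  [89, 85, 53, ∞]
D(4):
  [∞, 85, 53, 53]
  [53, ∞, 53, 53]
  [82, 82, ∞, 82]
  [89, 85, 53, ∞]
Answer: M*[3][0] = 89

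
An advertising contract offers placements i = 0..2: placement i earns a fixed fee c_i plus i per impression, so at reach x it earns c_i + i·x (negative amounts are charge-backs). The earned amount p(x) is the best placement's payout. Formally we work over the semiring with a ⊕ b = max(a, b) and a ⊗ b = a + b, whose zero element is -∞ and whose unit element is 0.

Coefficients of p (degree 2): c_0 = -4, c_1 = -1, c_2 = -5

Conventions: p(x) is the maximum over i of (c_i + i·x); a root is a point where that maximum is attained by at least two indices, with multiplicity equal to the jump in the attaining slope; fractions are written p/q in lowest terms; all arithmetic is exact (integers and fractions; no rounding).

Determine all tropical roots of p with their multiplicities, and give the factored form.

hull edge (i=0, c=-4) to (i=1, c=-1): slope 3, span 1
hull edge (i=1, c=-1) to (i=2, c=-5): slope -4, span 1
Factored form: p(x) = -5 ⊗ (x ⊕ (-3)) ⊗ (x ⊕ 4)
Answer: roots = -3 (mult 1), 4 (mult 1)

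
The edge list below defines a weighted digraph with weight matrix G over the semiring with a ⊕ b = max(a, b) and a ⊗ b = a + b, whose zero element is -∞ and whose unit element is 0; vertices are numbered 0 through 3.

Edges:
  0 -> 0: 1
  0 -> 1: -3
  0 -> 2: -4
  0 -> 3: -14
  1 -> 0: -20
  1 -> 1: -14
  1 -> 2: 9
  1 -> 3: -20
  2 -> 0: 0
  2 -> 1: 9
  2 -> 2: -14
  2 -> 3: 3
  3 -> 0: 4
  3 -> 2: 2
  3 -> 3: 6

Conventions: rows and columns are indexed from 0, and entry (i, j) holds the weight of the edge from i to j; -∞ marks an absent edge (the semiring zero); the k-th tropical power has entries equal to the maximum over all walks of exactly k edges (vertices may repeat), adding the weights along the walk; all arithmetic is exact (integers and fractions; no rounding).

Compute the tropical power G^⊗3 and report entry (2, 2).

G^⊗2:
  [2, 5, 6, -1]
  [9, 18, -5, 12]
  [7, -3, 18, 9]
  [10, 11, 8, 12]
G^⊗3:
  [6, 15, 14, 9]
  [16, 6, 27, 18]
  [18, 27, 11, 21]
  [16, 17, 20, 18]
Key observation: the optimum is the walk 2->3->3->2, with weight 3 + 6 + 2 = 11.
Optimal value attained by: walk 2->3->3->2.
Answer: (G^⊗3)[2][2] = 11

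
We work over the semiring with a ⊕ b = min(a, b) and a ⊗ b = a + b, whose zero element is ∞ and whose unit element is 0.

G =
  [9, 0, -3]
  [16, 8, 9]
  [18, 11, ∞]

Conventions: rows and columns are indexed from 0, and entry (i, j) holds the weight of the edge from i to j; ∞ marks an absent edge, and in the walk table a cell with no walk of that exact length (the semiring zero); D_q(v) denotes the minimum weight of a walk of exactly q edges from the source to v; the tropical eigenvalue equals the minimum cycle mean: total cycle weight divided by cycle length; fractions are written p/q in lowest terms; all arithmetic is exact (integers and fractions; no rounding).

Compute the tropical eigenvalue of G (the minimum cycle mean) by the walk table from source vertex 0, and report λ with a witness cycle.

q=0: [0, ∞, ∞]
q=1: [9, 0, -3]
q=2: [15, 8, 6]
q=3: [24, 15, 12]
Optimal cycle mean attained by: cycle 0->2->0, total (-3) + 18, length 2.
Answer: λ = 15/2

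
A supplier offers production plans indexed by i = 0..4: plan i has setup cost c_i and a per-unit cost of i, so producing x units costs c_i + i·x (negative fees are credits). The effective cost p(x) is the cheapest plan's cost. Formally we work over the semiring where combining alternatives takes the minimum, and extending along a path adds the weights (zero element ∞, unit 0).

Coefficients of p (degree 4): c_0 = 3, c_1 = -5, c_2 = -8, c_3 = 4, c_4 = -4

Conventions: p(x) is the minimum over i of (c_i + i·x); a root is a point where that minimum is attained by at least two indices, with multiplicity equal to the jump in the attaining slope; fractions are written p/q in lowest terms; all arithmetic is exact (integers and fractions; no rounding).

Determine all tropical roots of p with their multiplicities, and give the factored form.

hull edge (i=0, c=3) to (i=1, c=-5): slope -8, span 1
hull edge (i=1, c=-5) to (i=2, c=-8): slope -3, span 1
hull edge (i=2, c=-8) to (i=4, c=-4): slope 2, span 2
Factored form: p(x) = -4 ⊗ (x ⊕ (-2)) ⊗ (x ⊕ (-2)) ⊗ (x ⊕ 3) ⊗ (x ⊕ 8)
Answer: roots = -2 (mult 2), 3 (mult 1), 8 (mult 1)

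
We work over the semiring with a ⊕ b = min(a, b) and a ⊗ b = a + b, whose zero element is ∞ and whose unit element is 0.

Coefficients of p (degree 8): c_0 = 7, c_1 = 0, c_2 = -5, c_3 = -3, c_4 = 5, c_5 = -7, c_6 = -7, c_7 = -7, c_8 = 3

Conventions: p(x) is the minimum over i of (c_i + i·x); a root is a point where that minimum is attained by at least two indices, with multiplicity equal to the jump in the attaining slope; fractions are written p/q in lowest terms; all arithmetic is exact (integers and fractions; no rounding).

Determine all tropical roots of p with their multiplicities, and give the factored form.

hull edge (i=0, c=7) to (i=1, c=0): slope -7, span 1
hull edge (i=1, c=0) to (i=2, c=-5): slope -5, span 1
hull edge (i=2, c=-5) to (i=5, c=-7): slope -2/3, span 3
hull edge (i=5, c=-7) to (i=7, c=-7): slope 0, span 2
hull edge (i=7, c=-7) to (i=8, c=3): slope 10, span 1
Factored form: p(x) = 3 ⊗ (x ⊕ (-10)) ⊗ (x ⊕ 0) ⊗ (x ⊕ 0) ⊗ (x ⊕ 2/3) ⊗ (x ⊕ 2/3) ⊗ (x ⊕ 2/3) ⊗ (x ⊕ 5) ⊗ (x ⊕ 7)
Answer: roots = -10 (mult 1), 0 (mult 2), 2/3 (mult 3), 5 (mult 1), 7 (mult 1)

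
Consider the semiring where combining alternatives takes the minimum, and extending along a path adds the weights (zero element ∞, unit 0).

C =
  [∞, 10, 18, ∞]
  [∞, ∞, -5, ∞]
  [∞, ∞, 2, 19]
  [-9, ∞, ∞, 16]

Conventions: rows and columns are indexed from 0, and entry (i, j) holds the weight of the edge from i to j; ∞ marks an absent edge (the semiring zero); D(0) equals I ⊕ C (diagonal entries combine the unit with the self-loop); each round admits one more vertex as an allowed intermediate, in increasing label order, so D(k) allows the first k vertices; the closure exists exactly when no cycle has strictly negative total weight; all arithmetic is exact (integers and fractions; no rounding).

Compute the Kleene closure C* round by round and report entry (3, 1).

D(0):
  [0, 10, 18, ∞]
  [∞, 0, -5, ∞]
  [∞, ∞, 0, 19]
  [-9, ∞, ∞, 0]
D(1):
  [0, 10, 18, ∞]
  [∞, 0, -5, ∞]
  [∞, ∞, 0, 19]
  [-9, 1, 9, 0]
D(2):
  [0, 10, 5, ∞]
  [∞, 0, -5, ∞]
  [∞, ∞, 0, 19]
  [-9, 1, -4, 0]
D(3):
  [0, 10, 5, 24]
  [∞, 0, -5, 14]
  [∞, ∞, 0, 19]
  [-9, 1, -4, 0]
D(4):
  [0, 10, 5, 24]
  [5, 0, -5, 14]
  [10, 20, 0, 19]
  [-9, 1, -4, 0]
Answer: C*[3][1] = 1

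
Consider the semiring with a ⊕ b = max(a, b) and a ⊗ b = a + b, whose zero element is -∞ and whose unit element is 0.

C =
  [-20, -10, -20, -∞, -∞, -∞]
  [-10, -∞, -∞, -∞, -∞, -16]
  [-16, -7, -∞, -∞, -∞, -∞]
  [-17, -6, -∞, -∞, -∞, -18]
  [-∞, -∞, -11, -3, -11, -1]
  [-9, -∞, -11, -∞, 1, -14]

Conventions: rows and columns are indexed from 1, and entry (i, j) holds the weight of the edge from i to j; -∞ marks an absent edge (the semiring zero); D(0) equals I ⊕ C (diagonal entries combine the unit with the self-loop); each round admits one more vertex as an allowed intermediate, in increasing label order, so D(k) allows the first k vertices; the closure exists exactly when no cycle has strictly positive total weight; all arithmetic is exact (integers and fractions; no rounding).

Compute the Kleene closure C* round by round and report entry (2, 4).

D(0):
  [0, -10, -20, -∞, -∞, -∞]
  [-10, 0, -∞, -∞, -∞, -16]
  [-16, -7, 0, -∞, -∞, -∞]
  [-17, -6, -∞, 0, -∞, -18]
  [-∞, -∞, -11, -3, 0, -1]
  [-9, -∞, -11, -∞, 1, 0]
D(1):
  [0, -10, -20, -∞, -∞, -∞]
  [-10, 0, -30, -∞, -∞, -16]
  [-16, -7, 0, -∞, -∞, -∞]
  [-17, -6, -37, 0, -∞, -18]
  [-∞, -∞, -11, -3, 0, -1]
  [-9, -19, -11, -∞, 1, 0]
D(2):
  [0, -10, -20, -∞, -∞, -26]
  [-10, 0, -30, -∞, -∞, -16]
  [-16, -7, 0, -∞, -∞, -23]
  [-16, -6, -36, 0, -∞, -18]
  [-∞, -∞, -11, -3, 0, -1]
  [-9, -19, -11, -∞, 1, 0]
D(3):
  [0, -10, -20, -∞, -∞, -26]
  [-10, 0, -30, -∞, -∞, -16]
  [-16, -7, 0, -∞, -∞, -23]
  [-16, -6, -36, 0, -∞, -18]
  [-27, -18, -11, -3, 0, -1]
  [-9, -18, -11, -∞, 1, 0]
D(4):
  [0, -10, -20, -∞, -∞, -26]
  [-10, 0, -30, -∞, -∞, -16]
  [-16, -7, 0, -∞, -∞, -23]
  [-16, -6, -36, 0, -∞, -18]
  [-19, -9, -11, -3, 0, -1]
  [-9, -18, -11, -∞, 1, 0]
D(5):
  [0, -10, -20, -∞, -∞, -26]
  [-10, 0, -30, -∞, -∞, -16]
  [-16, -7, 0, -∞, -∞, -23]
  [-16, -6, -36, 0, -∞, -18]
  [-19, -9, -11, -3, 0, -1]
  [-9, -8, -10, -2, 1, 0]
D(6):
  [0, -10, -20, -28, -25, -26]
  [-10, 0, -26, -18, -15, -16]
  [-16, -7, 0, -25, -22, -23]
  [-16, -6, -28, 0, -17, -18]
  [-10, -9, -11, -3, 0, -1]
  [-9, -8, -10, -2, 1, 0]
Answer: C*[2][4] = -18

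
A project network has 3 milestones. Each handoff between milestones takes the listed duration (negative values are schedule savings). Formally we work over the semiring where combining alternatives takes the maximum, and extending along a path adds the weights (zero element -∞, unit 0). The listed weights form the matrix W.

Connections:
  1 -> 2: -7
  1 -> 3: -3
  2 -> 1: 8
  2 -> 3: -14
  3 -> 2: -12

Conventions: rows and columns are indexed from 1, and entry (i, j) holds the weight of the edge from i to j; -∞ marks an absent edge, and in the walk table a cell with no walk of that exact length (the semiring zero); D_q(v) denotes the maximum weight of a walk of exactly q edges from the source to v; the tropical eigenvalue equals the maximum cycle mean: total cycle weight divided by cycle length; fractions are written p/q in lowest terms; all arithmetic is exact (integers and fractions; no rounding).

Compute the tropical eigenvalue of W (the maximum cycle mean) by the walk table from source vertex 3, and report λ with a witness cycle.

q=0: [-∞, -∞, 0]
q=1: [-∞, -12, -∞]
q=2: [-4, -∞, -26]
q=3: [-∞, -11, -7]
Optimal cycle mean attained by: cycle 1->2->1, total (-7) + 8, length 2.
Answer: λ = 1/2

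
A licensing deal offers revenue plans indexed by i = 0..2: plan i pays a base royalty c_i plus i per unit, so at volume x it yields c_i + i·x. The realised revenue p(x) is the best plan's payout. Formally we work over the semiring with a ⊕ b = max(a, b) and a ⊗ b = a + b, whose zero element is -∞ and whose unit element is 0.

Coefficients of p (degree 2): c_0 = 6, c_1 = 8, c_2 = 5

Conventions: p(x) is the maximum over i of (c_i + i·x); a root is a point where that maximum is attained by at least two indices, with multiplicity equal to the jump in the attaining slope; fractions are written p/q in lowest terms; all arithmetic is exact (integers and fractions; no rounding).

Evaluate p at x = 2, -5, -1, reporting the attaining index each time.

p(2) = max(6+0·2=6, 8+1·2=10, 5+2·2=9) = 10 (attained by i=1)
p(-5) = max(6+0·(-5)=6, 8+1·(-5)=3, 5+2·(-5)=-5) = 6 (attained by i=0)
p(-1) = max(6+0·(-1)=6, 8+1·(-1)=7, 5+2·(-1)=3) = 7 (attained by i=1)
Answer: p(2) = 10; p(-5) = 6; p(-1) = 7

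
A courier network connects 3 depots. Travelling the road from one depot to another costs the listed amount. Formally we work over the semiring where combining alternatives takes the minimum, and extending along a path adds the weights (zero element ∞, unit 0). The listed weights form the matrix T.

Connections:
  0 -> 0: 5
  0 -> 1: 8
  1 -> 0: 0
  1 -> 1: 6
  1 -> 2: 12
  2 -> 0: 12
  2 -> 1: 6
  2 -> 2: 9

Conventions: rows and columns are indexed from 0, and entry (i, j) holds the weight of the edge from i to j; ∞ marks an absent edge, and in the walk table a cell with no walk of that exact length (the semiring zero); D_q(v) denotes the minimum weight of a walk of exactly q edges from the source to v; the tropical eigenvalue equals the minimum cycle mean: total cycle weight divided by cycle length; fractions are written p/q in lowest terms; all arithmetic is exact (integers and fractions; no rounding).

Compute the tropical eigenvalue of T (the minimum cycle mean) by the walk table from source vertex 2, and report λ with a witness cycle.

q=0: [∞, ∞, 0]
q=1: [12, 6, 9]
q=2: [6, 12, 18]
q=3: [11, 14, 24]
Optimal cycle mean attained by: cycle 0->1->0, total 8 + 0, length 2.
Answer: λ = 4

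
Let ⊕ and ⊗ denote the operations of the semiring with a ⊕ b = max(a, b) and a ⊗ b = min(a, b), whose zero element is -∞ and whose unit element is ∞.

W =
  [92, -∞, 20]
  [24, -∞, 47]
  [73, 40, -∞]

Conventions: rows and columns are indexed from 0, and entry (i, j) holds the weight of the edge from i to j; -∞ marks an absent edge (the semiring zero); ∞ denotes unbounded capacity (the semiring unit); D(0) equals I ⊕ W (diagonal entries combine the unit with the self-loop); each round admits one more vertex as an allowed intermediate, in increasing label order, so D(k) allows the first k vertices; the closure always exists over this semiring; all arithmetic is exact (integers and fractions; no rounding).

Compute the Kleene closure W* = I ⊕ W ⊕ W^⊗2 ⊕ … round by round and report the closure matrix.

D(0):
  [∞, -∞, 20]
  [24, ∞, 47]
  [73, 40, ∞]
D(1):
  [∞, -∞, 20]
  [24, ∞, 47]
  [73, 40, ∞]
D(2):
  [∞, -∞, 20]
  [24, ∞, 47]
  [73, 40, ∞]
D(3):
  [∞, 20, 20]
  [47, ∞, 47]
  [73, 40, ∞]
Answer: W* = [[∞, 20, 20], [47, ∞, 47], [73, 40, ∞]]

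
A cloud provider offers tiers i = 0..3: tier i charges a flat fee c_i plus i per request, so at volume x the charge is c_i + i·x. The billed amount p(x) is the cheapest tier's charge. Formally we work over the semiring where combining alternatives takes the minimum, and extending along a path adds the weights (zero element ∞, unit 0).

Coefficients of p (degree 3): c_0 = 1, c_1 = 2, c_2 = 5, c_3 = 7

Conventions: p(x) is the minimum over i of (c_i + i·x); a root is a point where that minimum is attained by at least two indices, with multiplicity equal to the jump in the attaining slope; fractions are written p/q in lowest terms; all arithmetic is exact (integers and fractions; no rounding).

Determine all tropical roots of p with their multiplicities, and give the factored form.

hull edge (i=0, c=1) to (i=1, c=2): slope 1, span 1
hull edge (i=1, c=2) to (i=3, c=7): slope 5/2, span 2
Factored form: p(x) = 7 ⊗ (x ⊕ (-5/2)) ⊗ (x ⊕ (-5/2)) ⊗ (x ⊕ (-1))
Answer: roots = -5/2 (mult 2), -1 (mult 1)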